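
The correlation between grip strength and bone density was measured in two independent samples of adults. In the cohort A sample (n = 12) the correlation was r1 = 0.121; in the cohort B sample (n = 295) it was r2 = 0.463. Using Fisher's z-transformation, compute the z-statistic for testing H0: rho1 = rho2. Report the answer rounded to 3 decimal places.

-1.121

Fisher z-transforms: z1 = atanh(0.121) = 0.121596, z2 = atanh(0.463) = 0.501123; difference d = -0.379527
Var(d) = 1/9 + 1/292 = 0.1111111 + 0.0034247 = 0.1145358
z = d/√Var(d) = -0.379527 / √0.1145358 = -0.379527 / 0.338431 = -1.121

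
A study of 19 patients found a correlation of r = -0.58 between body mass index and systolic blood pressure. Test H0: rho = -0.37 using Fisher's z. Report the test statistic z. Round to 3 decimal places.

-1.096

z_r = atanh(-0.58) = -0.662463,  z_0 = atanh(-0.37) = -0.388423
SE = 1/√(n−3) = 1/√16 = 0.250000
z = (z_r − z_0)/SE = (-0.662463 − (-0.388423)) / 0.250000 = -0.274040 / 0.250000 = -1.096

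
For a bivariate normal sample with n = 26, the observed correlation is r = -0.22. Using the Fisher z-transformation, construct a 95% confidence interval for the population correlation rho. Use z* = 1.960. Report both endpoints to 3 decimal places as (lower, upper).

z_r = atanh(-0.22) = -0.223656;  SE = 1/√(n−3) = 1/√23 = 0.208514
z-limits: -0.223656 ± 1.960·0.208514 = -0.223656 ± 0.408687 = [-0.632343, 0.185031]
ρ-limits: (tanh -0.632343, tanh 0.185031) = (-0.560, 0.183)

(-0.560, 0.183)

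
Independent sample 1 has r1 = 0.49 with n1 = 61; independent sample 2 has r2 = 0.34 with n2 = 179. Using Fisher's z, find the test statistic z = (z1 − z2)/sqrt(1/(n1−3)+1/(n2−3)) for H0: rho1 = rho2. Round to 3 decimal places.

1.202

Fisher z-transforms: z1 = atanh(0.49) = 0.536060, z2 = atanh(0.34) = 0.354093; difference d = 0.181967
Var(d) = 1/58 + 1/176 = 0.0172414 + 0.0056818 = 0.0229232
z = d/√Var(d) = 0.181967 / √0.0229232 = 0.181967 / 0.151404 = 1.202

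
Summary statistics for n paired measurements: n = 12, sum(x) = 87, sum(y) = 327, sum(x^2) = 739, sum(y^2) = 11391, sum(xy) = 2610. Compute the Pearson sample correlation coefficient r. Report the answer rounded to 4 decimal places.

0.4617

Numerator: nΣxy − (Σx)(Σy) = 12·2610 − (87)(327) = 2871
Denominator: √[(nΣx²−(Σx)²)(nΣy²−(Σy)²)]
  nΣx²−(Σx)² = 12·739 − 7569 = 1299;  nΣy²−(Σy)² = 12·11391 − 106929 = 29763
  √(1299·29763) = √38662137 = 6217.8885
r = 2871 / 6217.8885 = 0.4617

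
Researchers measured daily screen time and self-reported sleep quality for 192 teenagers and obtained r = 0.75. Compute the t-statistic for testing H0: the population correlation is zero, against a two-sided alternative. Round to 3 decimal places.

15.630

1 − r² = 1 − 0.5625 = 0.4375;  √(1−r²) = 0.661438
√(n−2) = √190 = 13.784049
t = r·√(n−2)/√(1−r²) = 0.75 · 13.784049 / 0.661438 = 15.630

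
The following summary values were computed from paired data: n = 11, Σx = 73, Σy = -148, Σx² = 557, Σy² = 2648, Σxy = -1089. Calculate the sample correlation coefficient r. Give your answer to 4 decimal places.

Numerator: nΣxy − (Σx)(Σy) = 11·(-1089) − (73)(-148) = -1175
Denominator: √[(nΣx²−(Σx)²)(nΣy²−(Σy)²)]
  nΣx²−(Σx)² = 11·557 − 5329 = 798;  nΣy²−(Σy)² = 11·2648 − 21904 = 7224
  √(798·7224) = √5764752 = 2400.9898
r = -1175 / 2400.9898 = -0.4894

-0.4894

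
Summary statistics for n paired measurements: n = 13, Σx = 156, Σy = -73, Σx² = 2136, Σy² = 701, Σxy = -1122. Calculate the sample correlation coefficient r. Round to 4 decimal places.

-0.8874

Numerator: nΣxy − (Σx)(Σy) = 13·(-1122) − (156)(-73) = -3198
Denominator: √[(nΣx²−(Σx)²)(nΣy²−(Σy)²)]
  nΣx²−(Σx)² = 13·2136 − 24336 = 3432;  nΣy²−(Σy)² = 13·701 − 5329 = 3784
  √(3432·3784) = √12986688 = 3603.7048
r = -3198 / 3603.7048 = -0.8874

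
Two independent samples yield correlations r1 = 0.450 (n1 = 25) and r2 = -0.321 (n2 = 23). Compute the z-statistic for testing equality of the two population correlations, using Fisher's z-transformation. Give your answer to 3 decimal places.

2.646

z1 = atanh(0.450) = 0.484700,  z2 = atanh(-0.321) = -0.332762
SE = √(1/(n1−3) + 1/(n2−3)) = √(1/22 + 1/20) = √(0.0454545 + 0.0500000) = √0.0954545 = 0.308957
z = (z1 − z2)/SE = (0.484700 − (-0.332762)) / 0.308957 = 0.817462 / 0.308957 = 2.646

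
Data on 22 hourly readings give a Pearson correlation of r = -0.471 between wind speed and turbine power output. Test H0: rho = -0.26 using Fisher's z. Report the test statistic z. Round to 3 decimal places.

-1.069

z_r = atanh(-0.471) = -0.511355,  z_0 = atanh(-0.26) = -0.266108
SE = 1/√(n−3) = 1/√19 = 0.229416
z = (z_r − z_0)/SE = (-0.511355 − (-0.266108)) / 0.229416 = -0.245247 / 0.229416 = -1.069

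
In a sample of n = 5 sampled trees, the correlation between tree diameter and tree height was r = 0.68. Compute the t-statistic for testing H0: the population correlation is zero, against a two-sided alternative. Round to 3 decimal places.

1.606

t = r·√(n−2) / √(1−r²) with r = 0.68, n = 5
  = 0.68·√3 / √(1 − 0.4624)
  = 0.68·1.732051 / 0.733212
  = 1.177795 / 0.733212 = 1.606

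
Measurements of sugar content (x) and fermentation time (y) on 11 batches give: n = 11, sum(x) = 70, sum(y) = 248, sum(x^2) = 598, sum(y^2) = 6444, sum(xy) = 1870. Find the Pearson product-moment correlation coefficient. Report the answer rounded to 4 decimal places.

S_xy = nΣxy − ΣxΣy = 11·1870 − 70·248 = 20570 − 17360 = 3210
S_xx = nΣx² − (Σx)² = 11·598 − 70² = 6578 − 4900 = 1678
S_yy = nΣy² − (Σy)² = 11·6444 − 248² = 70884 − 61504 = 9380
r = S_xy / √(S_xx·S_yy) = 3210 / √(1678·9380) = 3210 / √15739640 = 3210 / 3967.3215 = 0.8091

0.8091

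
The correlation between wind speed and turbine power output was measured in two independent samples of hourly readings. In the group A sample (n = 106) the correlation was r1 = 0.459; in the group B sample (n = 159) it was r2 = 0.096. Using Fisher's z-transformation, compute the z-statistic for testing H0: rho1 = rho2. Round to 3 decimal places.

z1 = atanh(0.459) = 0.496044,  z2 = atanh(0.096) = 0.096297
SE = √(1/(n1−3) + 1/(n2−3)) = √(1/103 + 1/156) = √(0.0097087 + 0.0064103) = √0.0161190 = 0.126961
z = (z1 − z2)/SE = (0.496044 − 0.096297) / 0.126961 = 0.399747 / 0.126961 = 3.149

3.149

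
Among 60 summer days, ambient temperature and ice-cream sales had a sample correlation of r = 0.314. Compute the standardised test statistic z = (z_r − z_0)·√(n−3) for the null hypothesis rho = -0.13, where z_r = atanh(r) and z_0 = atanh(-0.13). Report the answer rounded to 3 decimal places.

3.441

z_r = atanh(0.314) = 0.324977,  z_0 = atanh(-0.13) = -0.130740
SE = 1/√(n−3) = 1/√57 = 0.132453
z = (z_r − z_0)/SE = (0.324977 − (-0.130740)) / 0.132453 = 0.455717 / 0.132453 = 3.441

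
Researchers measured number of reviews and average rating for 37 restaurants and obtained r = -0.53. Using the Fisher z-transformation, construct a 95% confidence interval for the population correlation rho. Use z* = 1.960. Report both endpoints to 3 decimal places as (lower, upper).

(-0.729, -0.249)

z_r = atanh(-0.53) = -0.590145;  SE = 1/√(n−3) = 1/√34 = 0.171499
z-limits: -0.590145 ± 1.960·0.171499 = -0.590145 ± 0.336138 = [-0.926283, -0.254007]
ρ-limits: (tanh -0.926283, tanh -0.254007) = (-0.729, -0.249)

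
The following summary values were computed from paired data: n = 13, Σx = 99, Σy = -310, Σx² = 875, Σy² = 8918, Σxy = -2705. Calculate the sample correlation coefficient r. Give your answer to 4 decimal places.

-0.8009

S_xy = nΣxy − ΣxΣy = 13·(-2705) − 99·(-310) = -35165 − (-30690) = -4475
S_xx = nΣx² − (Σx)² = 13·875 − 99² = 11375 − 9801 = 1574
S_yy = nΣy² − (Σy)² = 13·8918 − (-310)² = 115934 − 96100 = 19834
r = S_xy / √(S_xx·S_yy) = -4475 / √(1574·19834) = -4475 / √31218716 = -4475 / 5587.3711 = -0.8009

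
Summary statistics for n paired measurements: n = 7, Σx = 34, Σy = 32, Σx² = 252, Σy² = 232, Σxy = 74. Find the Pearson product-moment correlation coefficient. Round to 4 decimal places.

-0.9437

S_xy = nΣxy − ΣxΣy = 7·74 − 34·32 = 518 − 1088 = -570
S_xx = nΣx² − (Σx)² = 7·252 − 34² = 1764 − 1156 = 608
S_yy = nΣy² − (Σy)² = 7·232 − 32² = 1624 − 1024 = 600
r = S_xy / √(S_xx·S_yy) = -570 / √(608·600) = -570 / √364800 = -570 / 603.9868 = -0.9437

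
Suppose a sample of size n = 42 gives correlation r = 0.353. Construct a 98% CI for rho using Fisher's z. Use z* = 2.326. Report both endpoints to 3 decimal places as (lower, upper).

Fisher z: z_r = atanh(r) = ½·ln((1+0.353)/(1−0.353)) = 0.368867
SE(z) = 1/√(n−3) = 1/√39 = 0.160128
98% ⇒ z* = 2.326; margin = 2.326·0.160128 = 0.372458
CI on z-scale: (-0.003591, 0.741325)
Back-transform: tanh(-0.003591) = -0.003591, tanh(0.741325) = 0.629945

(-0.004, 0.630)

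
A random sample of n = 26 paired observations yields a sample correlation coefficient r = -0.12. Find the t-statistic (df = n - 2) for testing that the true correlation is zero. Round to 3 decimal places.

t = r·√(n−2) / √(1−r²) with r = -0.12, n = 26
  = -0.12·√24 / √(1 − 0.0144)
  = -0.12·4.898979 / 0.992774
  = -0.587877 / 0.992774 = -0.592

-0.592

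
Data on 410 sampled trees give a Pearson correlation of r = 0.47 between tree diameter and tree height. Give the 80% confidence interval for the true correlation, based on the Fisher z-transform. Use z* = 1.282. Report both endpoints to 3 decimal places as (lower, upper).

(0.419, 0.518)

Fisher z: z_r = atanh(r) = ½·ln((1+0.47)/(1−0.47)) = 0.510070
SE(z) = 1/√(n−3) = 1/√407 = 0.049568
80% ⇒ z* = 1.282; margin = 1.282·0.049568 = 0.063546
CI on z-scale: (0.446524, 0.573616)
Back-transform: tanh(0.446524) = 0.419038, tanh(0.573616) = 0.518010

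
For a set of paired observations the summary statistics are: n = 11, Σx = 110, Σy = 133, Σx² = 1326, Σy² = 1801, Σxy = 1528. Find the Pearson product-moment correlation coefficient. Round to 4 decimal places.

0.9483

S_xy = nΣxy − ΣxΣy = 11·1528 − 110·133 = 16808 − 14630 = 2178
S_xx = nΣx² − (Σx)² = 11·1326 − 110² = 14586 − 12100 = 2486
S_yy = nΣy² − (Σy)² = 11·1801 − 133² = 19811 − 17689 = 2122
r = S_xy / √(S_xx·S_yy) = 2178 / √(2486·2122) = 2178 / √5275292 = 2178 / 2296.8004 = 0.9483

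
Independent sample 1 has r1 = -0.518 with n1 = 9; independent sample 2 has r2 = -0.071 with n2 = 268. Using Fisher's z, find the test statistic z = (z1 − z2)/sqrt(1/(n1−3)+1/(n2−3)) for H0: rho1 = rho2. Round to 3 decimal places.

Fisher z-transforms: z1 = atanh(-0.518) = -0.573602, z2 = atanh(-0.071) = -0.071120; difference d = -0.502482
Var(d) = 1/6 + 1/265 = 0.1666667 + 0.0037736 = 0.1704403
z = d/√Var(d) = -0.502482 / √0.1704403 = -0.502482 / 0.412844 = -1.217

-1.217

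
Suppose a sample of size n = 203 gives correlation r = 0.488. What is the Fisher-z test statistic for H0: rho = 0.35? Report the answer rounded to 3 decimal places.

2.376

z_r = atanh(0.488) = 0.533432,  z_0 = atanh(0.35) = 0.365444
SE = 1/√(n−3) = 1/√200 = 0.070711
z = (z_r − z_0)/SE = (0.533432 − 0.365444) / 0.070711 = 0.167988 / 0.070711 = 2.376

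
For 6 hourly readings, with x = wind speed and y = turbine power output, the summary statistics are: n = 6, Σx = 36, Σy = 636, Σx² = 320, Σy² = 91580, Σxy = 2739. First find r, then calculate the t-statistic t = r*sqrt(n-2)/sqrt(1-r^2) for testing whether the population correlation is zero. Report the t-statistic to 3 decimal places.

-1.852

Numerator: nΣxy − (Σx)(Σy) = 6·2739 − (36)(636) = -6462
Denominator: √[(nΣx²−(Σx)²)(nΣy²−(Σy)²)]
  nΣx²−(Σx)² = 6·320 − 1296 = 624;  nΣy²−(Σy)² = 6·91580 − 404496 = 144984
  √(624·144984) = √90470016 = 9511.5727
r = -6462 / 9511.5727 = -0.6794
t = r·√(n−2)/√(1−r²) = -0.6794·√4 / √(1−0.461584) = -1.358800 / 0.733768 = -1.852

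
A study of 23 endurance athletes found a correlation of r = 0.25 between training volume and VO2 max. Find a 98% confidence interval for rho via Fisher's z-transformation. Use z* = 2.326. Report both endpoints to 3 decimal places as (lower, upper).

(-0.259, 0.650)

z_r = atanh(0.25) = 0.255413;  SE = 1/√(n−3) = 1/√20 = 0.223607
z-limits: 0.255413 ± 2.326·0.223607 = 0.255413 ± 0.520110 = [-0.264697, 0.775523]
ρ-limits: (tanh -0.264697, tanh 0.775523) = (-0.259, 0.650)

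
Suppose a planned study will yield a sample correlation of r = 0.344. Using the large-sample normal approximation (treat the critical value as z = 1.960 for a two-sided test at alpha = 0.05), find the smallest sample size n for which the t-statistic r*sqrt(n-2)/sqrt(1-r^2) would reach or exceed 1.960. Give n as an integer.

Need r·√(n−2)/√(1−r²) ≥ 1.960
√(n−2) ≥ 1.960·√(1−0.118336) / 0.344 = 1.960·0.938970 / 0.344 = 5.3499
n−2 ≥ 28.6214  ⇒  n ≥ 30.6214
Smallest integer n = 31

31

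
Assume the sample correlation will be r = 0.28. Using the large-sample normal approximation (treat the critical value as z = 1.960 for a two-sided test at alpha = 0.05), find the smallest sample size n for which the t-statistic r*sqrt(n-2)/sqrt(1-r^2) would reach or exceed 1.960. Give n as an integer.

Need r·√(n−2)/√(1−r²) ≥ 1.960
√(n−2) ≥ 1.960·√(1−0.0784) / 0.28 = 1.960·0.960000 / 0.28 = 6.7200
n−2 ≥ 45.1584  ⇒  n ≥ 47.1584
Smallest integer n = 48

48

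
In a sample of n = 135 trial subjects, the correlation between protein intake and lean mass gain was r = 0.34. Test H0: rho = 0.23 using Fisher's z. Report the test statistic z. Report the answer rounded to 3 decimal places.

1.378

Fisher z: atanh(0.34) = 0.354093, atanh(0.23) = 0.234189
z = (z_r − z_0)·√(n−3) = (0.354093 − 0.234189)·√132 = 0.119904 · 11.489125 = 1.378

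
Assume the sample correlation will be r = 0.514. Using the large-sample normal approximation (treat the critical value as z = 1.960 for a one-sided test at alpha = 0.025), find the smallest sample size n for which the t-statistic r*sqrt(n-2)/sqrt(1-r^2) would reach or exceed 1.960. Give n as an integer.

r√(n−2)/√(1−r²) ≥ 1.960  ⇔  n−2 ≥ (1.960)²·(1−r²)/r²
(1−r²)/r² = (1−0.264196)/0.264196 = 2.7851
n ≥ 2 + 3.8416·2.7851 = 2 + 10.6992 = 12.6992
⌈12.6992⌉ = 13

13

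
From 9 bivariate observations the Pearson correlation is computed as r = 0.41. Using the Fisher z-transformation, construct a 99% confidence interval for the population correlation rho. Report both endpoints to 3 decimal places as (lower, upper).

(-0.548, 0.903)

z_r = atanh(0.41) = 0.435611;  SE = 1/√(n−3) = 1/√6 = 0.408248
z-limits: 0.435611 ± 2.576·0.408248 = 0.435611 ± 1.051647 = [-0.616036, 1.487258]
ρ-limits: (tanh -0.616036, tanh 1.487258) = (-0.548, 0.903)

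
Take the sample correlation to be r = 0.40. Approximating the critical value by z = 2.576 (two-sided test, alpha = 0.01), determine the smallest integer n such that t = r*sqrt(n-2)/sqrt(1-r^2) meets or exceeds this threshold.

r√(n−2)/√(1−r²) ≥ 2.576  ⇔  n−2 ≥ (2.576)²·(1−r²)/r²
(1−r²)/r² = (1−0.1600)/0.1600 = 5.2500
n ≥ 2 + 6.635776·5.2500 = 2 + 34.8378 = 36.8378
⌈36.8378⌉ = 37

37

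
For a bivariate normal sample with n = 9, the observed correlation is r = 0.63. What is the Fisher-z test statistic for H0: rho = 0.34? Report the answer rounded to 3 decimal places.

Fisher z: atanh(0.63) = 0.741416, atanh(0.34) = 0.354093
z = (z_r − z_0)·√(n−3) = (0.741416 − 0.354093)·√6 = 0.387323 · 2.449490 = 0.949

0.949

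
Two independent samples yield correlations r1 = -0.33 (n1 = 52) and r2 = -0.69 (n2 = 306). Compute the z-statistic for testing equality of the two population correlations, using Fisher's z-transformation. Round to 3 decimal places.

3.281

z1 = atanh(-0.33) = -0.342828,  z2 = atanh(-0.69) = -0.847956
SE = √(1/(n1−3) + 1/(n2−3)) = √(1/49 + 1/303) = √(0.0204082 + 0.0033003) = √0.0237085 = 0.153976
z = (z1 − z2)/SE = (-0.342828 − (-0.847956)) / 0.153976 = 0.505128 / 0.153976 = 3.281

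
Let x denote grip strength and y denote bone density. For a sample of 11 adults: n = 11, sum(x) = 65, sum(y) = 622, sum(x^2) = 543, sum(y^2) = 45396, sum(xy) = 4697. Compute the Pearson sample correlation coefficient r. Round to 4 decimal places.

0.8014

Numerator: nΣxy − (Σx)(Σy) = 11·4697 − (65)(622) = 11237
Denominator: √[(nΣx²−(Σx)²)(nΣy²−(Σy)²)]
  nΣx²−(Σx)² = 11·543 − 4225 = 1748;  nΣy²−(Σy)² = 11·45396 − 386884 = 112472
  √(1748·112472) = √196601056 = 14021.4499
r = 11237 / 14021.4499 = 0.8014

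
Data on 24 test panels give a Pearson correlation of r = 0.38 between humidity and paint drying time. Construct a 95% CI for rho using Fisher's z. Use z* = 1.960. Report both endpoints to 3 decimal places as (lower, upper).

Fisher z: z_r = atanh(r) = ½·ln((1+0.38)/(1−0.38)) = 0.400060
SE(z) = 1/√(n−3) = 1/√21 = 0.218218
95% ⇒ z* = 1.960; margin = 1.960·0.218218 = 0.427707
CI on z-scale: (-0.027647, 0.827767)
Back-transform: tanh(-0.027647) = -0.027640, tanh(0.827767) = 0.679275

(-0.028, 0.679)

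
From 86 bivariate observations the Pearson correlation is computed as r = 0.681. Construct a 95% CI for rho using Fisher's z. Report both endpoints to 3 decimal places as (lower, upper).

(0.548, 0.780)

Fisher z: z_r = atanh(r) = ½·ln((1+0.681)/(1−0.681)) = 0.830977
SE(z) = 1/√(n−3) = 1/√83 = 0.109764
95% ⇒ z* = 1.960; margin = 1.960·0.109764 = 0.215137
CI on z-scale: (0.615840, 1.046114)
Back-transform: tanh(0.615840) = 0.548225, tanh(1.046114) = 0.780291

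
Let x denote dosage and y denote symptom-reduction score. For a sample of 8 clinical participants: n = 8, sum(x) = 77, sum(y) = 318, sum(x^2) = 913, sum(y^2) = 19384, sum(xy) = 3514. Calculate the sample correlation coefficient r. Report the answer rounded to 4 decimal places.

S_xy = nΣxy − ΣxΣy = 8·3514 − 77·318 = 28112 − 24486 = 3626
S_xx = nΣx² − (Σx)² = 8·913 − 77² = 7304 − 5929 = 1375
S_yy = nΣy² − (Σy)² = 8·19384 − 318² = 155072 − 101124 = 53948
r = S_xy / √(S_xx·S_yy) = 3626 / √(1375·53948) = 3626 / √74178500 = 3626 / 8612.6941 = 0.4210

0.4210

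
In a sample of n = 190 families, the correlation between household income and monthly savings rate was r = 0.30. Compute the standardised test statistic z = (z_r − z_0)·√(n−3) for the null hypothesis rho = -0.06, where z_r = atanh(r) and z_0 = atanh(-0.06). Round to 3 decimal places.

5.054

Fisher z: atanh(0.30) = 0.309520, atanh(-0.06) = -0.060072
z = (z_r − z_0)·√(n−3) = (0.309520 − (-0.060072))·√187 = 0.369592 · 13.674794 = 5.054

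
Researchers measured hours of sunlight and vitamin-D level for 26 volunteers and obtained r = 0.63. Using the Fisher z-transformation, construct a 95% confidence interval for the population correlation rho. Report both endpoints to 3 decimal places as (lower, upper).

Fisher z: z_r = atanh(r) = ½·ln((1+0.63)/(1−0.63)) = 0.741416
SE(z) = 1/√(n−3) = 1/√23 = 0.208514
95% ⇒ z* = 1.960; margin = 1.960·0.208514 = 0.408687
CI on z-scale: (0.332729, 1.150103)
Back-transform: tanh(0.332729) = 0.320971, tanh(1.150103) = 0.817788

(0.321, 0.818)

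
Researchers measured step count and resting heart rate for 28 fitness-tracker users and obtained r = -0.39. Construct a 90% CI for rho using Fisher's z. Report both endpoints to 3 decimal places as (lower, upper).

z_r = atanh(-0.39) = -0.411800;  SE = 1/√(n−3) = 1/√25 = 0.200000
z-limits: -0.411800 ± 1.645·0.200000 = -0.411800 ± 0.329000 = [-0.740800, -0.082800]
ρ-limits: (tanh -0.740800, tanh -0.082800) = (-0.630, -0.083)

(-0.630, -0.083)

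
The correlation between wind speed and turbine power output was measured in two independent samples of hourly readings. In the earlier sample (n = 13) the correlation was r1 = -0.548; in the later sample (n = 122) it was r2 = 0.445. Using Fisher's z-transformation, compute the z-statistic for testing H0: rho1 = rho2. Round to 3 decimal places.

-3.323

Fisher z-transforms: z1 = atanh(-0.548) = -0.615518, z2 = atanh(0.445) = 0.478448; difference d = -1.093966
Var(d) = 1/10 + 1/119 = 0.1000000 + 0.0084034 = 0.1084034
z = d/√Var(d) = -1.093966 / √0.1084034 = -1.093966 / 0.329247 = -3.323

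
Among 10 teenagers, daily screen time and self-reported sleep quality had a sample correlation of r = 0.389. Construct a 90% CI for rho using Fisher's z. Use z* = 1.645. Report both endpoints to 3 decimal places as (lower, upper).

z_r = atanh(0.389) = 0.410621;  SE = 1/√(n−3) = 1/√7 = 0.377964
z-limits: 0.410621 ± 1.645·0.377964 = 0.410621 ± 0.621751 = [-0.211130, 1.032372]
ρ-limits: (tanh -0.211130, tanh 1.032372) = (-0.208, 0.775)

(-0.208, 0.775)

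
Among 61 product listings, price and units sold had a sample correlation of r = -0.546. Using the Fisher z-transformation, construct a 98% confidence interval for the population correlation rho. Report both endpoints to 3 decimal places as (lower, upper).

(-0.725, -0.298)

Fisher z: z_r = atanh(r) = ½·ln((1+(-0.546))/(1−(-0.546))) = -0.612665
SE(z) = 1/√(n−3) = 1/√58 = 0.131306
98% ⇒ z* = 2.326; margin = 2.326·0.131306 = 0.305418
CI on z-scale: (-0.918083, -0.307247)
Back-transform: tanh(-0.918083) = -0.724989, tanh(-0.307247) = -0.297931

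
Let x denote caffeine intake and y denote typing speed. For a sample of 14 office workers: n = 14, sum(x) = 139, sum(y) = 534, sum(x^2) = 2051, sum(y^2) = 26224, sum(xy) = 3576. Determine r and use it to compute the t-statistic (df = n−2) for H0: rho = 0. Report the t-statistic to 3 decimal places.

-6.133

Numerator: nΣxy − (Σx)(Σy) = 14·3576 − (139)(534) = -24162
Denominator: √[(nΣx²−(Σx)²)(nΣy²−(Σy)²)]
  nΣx²−(Σx)² = 14·2051 − 19321 = 9393;  nΣy²−(Σy)² = 14·26224 − 285156 = 81980
  √(9393·81980) = √770038140 = 27749.5611
r = -24162 / 27749.5611 = -0.8707
t = r·√(n−2)/√(1−r²) = -0.8707·√12 / √(1−0.758118) = -3.016193 / 0.491815 = -6.133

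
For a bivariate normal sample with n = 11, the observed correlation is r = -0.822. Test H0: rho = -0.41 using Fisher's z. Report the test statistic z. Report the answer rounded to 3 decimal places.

-2.057

z_r = atanh(-0.822) = -1.162953,  z_0 = atanh(-0.41) = -0.435611
SE = 1/√(n−3) = 1/√8 = 0.353553
z = (z_r − z_0)/SE = (-1.162953 − (-0.435611)) / 0.353553 = -0.727342 / 0.353553 = -2.057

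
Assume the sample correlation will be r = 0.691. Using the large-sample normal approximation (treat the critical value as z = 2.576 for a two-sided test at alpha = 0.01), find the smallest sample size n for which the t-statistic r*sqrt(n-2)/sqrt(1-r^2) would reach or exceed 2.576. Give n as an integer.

10

r√(n−2)/√(1−r²) ≥ 2.576  ⇔  n−2 ≥ (2.576)²·(1−r²)/r²
(1−r²)/r² = (1−0.477481)/0.477481 = 1.0943
n ≥ 2 + 6.635776·1.0943 = 2 + 7.2615 = 9.2615
⌈9.2615⌉ = 10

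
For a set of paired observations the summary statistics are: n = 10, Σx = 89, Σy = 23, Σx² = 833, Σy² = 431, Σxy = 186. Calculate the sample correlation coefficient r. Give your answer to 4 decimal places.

Numerator: nΣxy − (Σx)(Σy) = 10·186 − (89)(23) = -187
Denominator: √[(nΣx²−(Σx)²)(nΣy²−(Σy)²)]
  nΣx²−(Σx)² = 10·833 − 7921 = 409;  nΣy²−(Σy)² = 10·431 − 529 = 3781
  √(409·3781) = √1546429 = 1243.5550
r = -187 / 1243.5550 = -0.1504

-0.1504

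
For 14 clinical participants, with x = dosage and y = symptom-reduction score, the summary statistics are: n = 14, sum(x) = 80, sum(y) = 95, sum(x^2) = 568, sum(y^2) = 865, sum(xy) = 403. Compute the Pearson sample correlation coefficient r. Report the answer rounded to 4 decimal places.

Numerator: nΣxy − (Σx)(Σy) = 14·403 − (80)(95) = -1958
Denominator: √[(nΣx²−(Σx)²)(nΣy²−(Σy)²)]
  nΣx²−(Σx)² = 14·568 − 6400 = 1552;  nΣy²−(Σy)² = 14·865 − 9025 = 3085
  √(1552·3085) = √4787920 = 2188.1316
r = -1958 / 2188.1316 = -0.8948

-0.8948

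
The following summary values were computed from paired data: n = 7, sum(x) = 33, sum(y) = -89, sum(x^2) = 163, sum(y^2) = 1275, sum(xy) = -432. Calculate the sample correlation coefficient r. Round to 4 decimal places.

-0.3808

S_xy = nΣxy − ΣxΣy = 7·(-432) − 33·(-89) = -3024 − (-2937) = -87
S_xx = nΣx² − (Σx)² = 7·163 − 33² = 1141 − 1089 = 52
S_yy = nΣy² − (Σy)² = 7·1275 − (-89)² = 8925 − 7921 = 1004
r = S_xy / √(S_xx·S_yy) = -87 / √(52·1004) = -87 / √52208 = -87 / 228.4907 = -0.3808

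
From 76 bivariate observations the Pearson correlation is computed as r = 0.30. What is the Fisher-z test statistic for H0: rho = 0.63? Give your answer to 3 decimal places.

Fisher z: atanh(0.30) = 0.309520, atanh(0.63) = 0.741416
z = (z_r − z_0)·√(n−3) = (0.309520 − 0.741416)·√73 = -0.431896 · 8.544004 = -3.690

-3.690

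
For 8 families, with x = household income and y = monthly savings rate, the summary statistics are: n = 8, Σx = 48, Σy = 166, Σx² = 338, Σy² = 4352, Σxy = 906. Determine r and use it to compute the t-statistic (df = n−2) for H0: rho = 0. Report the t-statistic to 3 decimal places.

Numerator: nΣxy − (Σx)(Σy) = 8·906 − (48)(166) = -720
Denominator: √[(nΣx²−(Σx)²)(nΣy²−(Σy)²)]
  nΣx²−(Σx)² = 8·338 − 2304 = 400;  nΣy²−(Σy)² = 8·4352 − 27556 = 7260
  √(400·7260) = √2904000 = 1704.1127
r = -720 / 1704.1127 = -0.4225
t = r·√(n−2)/√(1−r²) = -0.4225·√6 / √(1−0.178506) = -1.034909 / 0.906363 = -1.142

-1.142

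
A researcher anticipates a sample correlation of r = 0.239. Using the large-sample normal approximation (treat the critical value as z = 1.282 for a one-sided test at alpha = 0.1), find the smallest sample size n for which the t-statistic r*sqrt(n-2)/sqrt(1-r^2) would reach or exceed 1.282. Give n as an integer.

30

Need r·√(n−2)/√(1−r²) ≥ 1.282
√(n−2) ≥ 1.282·√(1−0.057121) / 0.239 = 1.282·0.971020 / 0.239 = 5.2086
n−2 ≥ 27.1295  ⇒  n ≥ 29.1295
Smallest integer n = 30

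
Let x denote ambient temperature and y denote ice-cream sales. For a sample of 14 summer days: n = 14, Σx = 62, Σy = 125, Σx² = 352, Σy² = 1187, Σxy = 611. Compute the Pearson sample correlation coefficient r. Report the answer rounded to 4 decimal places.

Numerator: nΣxy − (Σx)(Σy) = 14·611 − (62)(125) = 804
Denominator: √[(nΣx²−(Σx)²)(nΣy²−(Σy)²)]
  nΣx²−(Σx)² = 14·352 − 3844 = 1084;  nΣy²−(Σy)² = 14·1187 − 15625 = 993
  √(1084·993) = √1076412 = 1037.5028
r = 804 / 1037.5028 = 0.7749

0.7749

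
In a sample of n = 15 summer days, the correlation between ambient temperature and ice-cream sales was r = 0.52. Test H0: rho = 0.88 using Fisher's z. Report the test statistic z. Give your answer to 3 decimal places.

Fisher z: atanh(0.52) = 0.576340, atanh(0.88) = 1.375768
z = (z_r − z_0)·√(n−3) = (0.576340 − 1.375768)·√12 = -0.799428 · 3.464102 = -2.769

-2.769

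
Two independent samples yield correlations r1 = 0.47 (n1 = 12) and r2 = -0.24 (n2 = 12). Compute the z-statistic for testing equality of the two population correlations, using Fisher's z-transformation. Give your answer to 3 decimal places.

1.601

Fisher z-transforms: z1 = atanh(0.47) = 0.510070, z2 = atanh(-0.24) = -0.244774; difference d = 0.754844
Var(d) = 1/9 + 1/9 = 0.1111111 + 0.1111111 = 0.2222222
z = d/√Var(d) = 0.754844 / √0.2222222 = 0.754844 / 0.471404 = 1.601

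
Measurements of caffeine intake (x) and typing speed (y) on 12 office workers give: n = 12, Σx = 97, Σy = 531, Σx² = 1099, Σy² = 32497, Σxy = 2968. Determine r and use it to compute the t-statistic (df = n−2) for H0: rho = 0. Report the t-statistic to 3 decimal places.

-4.028

S_xy = nΣxy − ΣxΣy = 12·2968 − 97·531 = 35616 − 51507 = -15891
S_xx = nΣx² − (Σx)² = 12·1099 − 97² = 13188 − 9409 = 3779
S_yy = nΣy² − (Σy)² = 12·32497 − 531² = 389964 − 281961 = 108003
r = S_xy / √(S_xx·S_yy) = -15891 / √(3779·108003) = -15891 / √408143337 = -15891 / 20202.5577 = -0.7866
t = r·√(n−2)/√(1−r²) = -0.7866·√10 / √(1−0.618740) = -2.487448 / 0.617463 = -4.028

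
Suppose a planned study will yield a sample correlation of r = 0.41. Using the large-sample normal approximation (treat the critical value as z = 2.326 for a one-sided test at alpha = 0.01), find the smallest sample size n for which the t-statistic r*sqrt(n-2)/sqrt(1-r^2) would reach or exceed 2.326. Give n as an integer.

Need r·√(n−2)/√(1−r²) ≥ 2.326
√(n−2) ≥ 2.326·√(1−0.1681) / 0.41 = 2.326·0.912086 / 0.41 = 5.1744
n−2 ≥ 26.7744  ⇒  n ≥ 28.7744
Smallest integer n = 29

29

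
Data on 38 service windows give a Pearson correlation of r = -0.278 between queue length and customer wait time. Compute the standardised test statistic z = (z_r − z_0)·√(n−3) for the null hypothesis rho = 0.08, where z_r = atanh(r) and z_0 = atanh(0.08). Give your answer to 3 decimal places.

Fisher z: atanh(-0.278) = -0.285513, atanh(0.08) = 0.080171
z = (z_r − z_0)·√(n−3) = (-0.285513 − 0.080171)·√35 = -0.365684 · 5.916080 = -2.163

-2.163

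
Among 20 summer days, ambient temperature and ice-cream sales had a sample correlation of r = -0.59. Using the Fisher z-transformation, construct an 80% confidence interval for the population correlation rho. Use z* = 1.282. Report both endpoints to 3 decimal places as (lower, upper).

Fisher z: z_r = atanh(r) = ½·ln((1+(-0.59))/(1−(-0.59))) = -0.677666
SE(z) = 1/√(n−3) = 1/√17 = 0.242536
80% ⇒ z* = 1.282; margin = 1.282·0.242536 = 0.310931
CI on z-scale: (-0.988597, -0.366735)
Back-transform: tanh(-0.988597) = -0.756763, tanh(-0.366735) = -0.351133

(-0.757, -0.351)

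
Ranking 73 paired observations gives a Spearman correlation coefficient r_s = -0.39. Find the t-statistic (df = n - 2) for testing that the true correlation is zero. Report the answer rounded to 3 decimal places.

-3.569

t = r_s·√(n−2) / √(1−r_s²) with r_s = -0.39, n = 73
  = -0.39·√71 / √(1 − 0.1521)
  = -0.39·8.426150 / 0.920815
  = -3.286199 / 0.920815 = -3.569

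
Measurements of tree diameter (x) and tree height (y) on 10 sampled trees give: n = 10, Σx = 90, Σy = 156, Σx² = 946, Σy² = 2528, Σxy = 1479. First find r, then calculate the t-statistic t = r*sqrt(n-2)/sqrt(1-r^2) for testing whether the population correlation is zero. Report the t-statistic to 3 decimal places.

2.498

Numerator: nΣxy − (Σx)(Σy) = 10·1479 − (90)(156) = 750
Denominator: √[(nΣx²−(Σx)²)(nΣy²−(Σy)²)]
  nΣx²−(Σx)² = 10·946 − 8100 = 1360;  nΣy²−(Σy)² = 10·2528 − 24336 = 944
  √(1360·944) = √1283840 = 1133.0666
r = 750 / 1133.0666 = 0.6619
t = r·√(n−2)/√(1−r²) = 0.6619·√8 / √(1−0.438112) = 1.872136 / 0.749592 = 2.498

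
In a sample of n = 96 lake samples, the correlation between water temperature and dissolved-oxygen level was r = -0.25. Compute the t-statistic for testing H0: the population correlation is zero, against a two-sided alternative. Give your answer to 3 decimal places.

-2.503

t = r·√(n−2) / √(1−r²) with r = -0.25, n = 96
  = -0.25·√94 / √(1 − 0.0625)
  = -0.25·9.695360 / 0.968246
  = -2.423840 / 0.968246 = -2.503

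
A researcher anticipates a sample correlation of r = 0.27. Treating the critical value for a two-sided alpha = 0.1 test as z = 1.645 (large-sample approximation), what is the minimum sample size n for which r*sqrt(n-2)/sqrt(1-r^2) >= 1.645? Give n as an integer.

r√(n−2)/√(1−r²) ≥ 1.645  ⇔  n−2 ≥ (1.645)²·(1−r²)/r²
(1−r²)/r² = (1−0.0729)/0.0729 = 12.7174
n ≥ 2 + 2.706025·12.7174 = 2 + 34.4136 = 36.4136
⌈36.4136⌉ = 37

37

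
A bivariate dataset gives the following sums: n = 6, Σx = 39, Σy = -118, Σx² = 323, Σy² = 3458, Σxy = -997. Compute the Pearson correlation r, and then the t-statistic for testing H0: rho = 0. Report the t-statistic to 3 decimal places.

-2.845

S_xy = nΣxy − ΣxΣy = 6·(-997) − 39·(-118) = -5982 − (-4602) = -1380
S_xx = nΣx² − (Σx)² = 6·323 − 39² = 1938 − 1521 = 417
S_yy = nΣy² − (Σy)² = 6·3458 − (-118)² = 20748 − 13924 = 6824
r = S_xy / √(S_xx·S_yy) = -1380 / √(417·6824) = -1380 / √2845608 = -1380 / 1686.8930 = -0.8181
t = r·√(n−2)/√(1−r²) = -0.8181·√4 / √(1−0.669288) = -1.636200 / 0.575076 = -2.845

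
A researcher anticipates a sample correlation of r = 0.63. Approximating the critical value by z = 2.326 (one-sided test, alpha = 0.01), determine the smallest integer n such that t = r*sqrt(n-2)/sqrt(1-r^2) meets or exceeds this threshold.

Need r·√(n−2)/√(1−r²) ≥ 2.326
√(n−2) ≥ 2.326·√(1−0.3969) / 0.63 = 2.326·0.776595 / 0.63 = 2.8672
n−2 ≥ 8.2208  ⇒  n ≥ 10.2208
Smallest integer n = 11

11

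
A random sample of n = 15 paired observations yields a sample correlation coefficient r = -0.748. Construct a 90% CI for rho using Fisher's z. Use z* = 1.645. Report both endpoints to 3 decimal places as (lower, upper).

Fisher z: z_r = atanh(r) = ½·ln((1+(-0.748))/(1−(-0.748))) = -0.968399
SE(z) = 1/√(n−3) = 1/√12 = 0.288675
90% ⇒ z* = 1.645; margin = 1.645·0.288675 = 0.474870
CI on z-scale: (-1.443269, -0.493529)
Back-transform: tanh(-1.443269) = -0.894354, tanh(-0.493529) = -0.457013

(-0.894, -0.457)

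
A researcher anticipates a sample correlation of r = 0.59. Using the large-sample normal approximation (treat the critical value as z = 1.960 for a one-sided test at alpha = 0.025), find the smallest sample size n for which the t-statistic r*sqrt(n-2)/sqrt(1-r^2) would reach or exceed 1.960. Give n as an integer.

Need r·√(n−2)/√(1−r²) ≥ 1.960
√(n−2) ≥ 1.960·√(1−0.3481) / 0.59 = 1.960·0.807403 / 0.59 = 2.6822
n−2 ≥ 7.1942  ⇒  n ≥ 9.1942
Smallest integer n = 10

10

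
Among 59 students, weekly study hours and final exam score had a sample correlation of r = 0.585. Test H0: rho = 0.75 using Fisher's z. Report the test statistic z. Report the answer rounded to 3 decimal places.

-2.267

Fisher z: atanh(0.585) = 0.670031, atanh(0.75) = 0.972955
z = (z_r − z_0)·√(n−3) = (0.670031 − 0.972955)·√56 = -0.302924 · 7.483315 = -2.267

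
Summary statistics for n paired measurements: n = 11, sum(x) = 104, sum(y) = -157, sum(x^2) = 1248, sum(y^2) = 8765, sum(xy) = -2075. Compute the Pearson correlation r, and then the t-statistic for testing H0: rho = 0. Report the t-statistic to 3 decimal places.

-1.509

S_xy = nΣxy − ΣxΣy = 11·(-2075) − 104·(-157) = -22825 − (-16328) = -6497
S_xx = nΣx² − (Σx)² = 11·1248 − 104² = 13728 − 10816 = 2912
S_yy = nΣy² − (Σy)² = 11·8765 − (-157)² = 96415 − 24649 = 71766
r = S_xy / √(S_xx·S_yy) = -6497 / √(2912·71766) = -6497 / √208982592 = -6497 / 14456.2302 = -0.4494
t = r·√(n−2)/√(1−r²) = -0.4494·√9 / √(1−0.201960) = -1.348200 / 0.893331 = -1.509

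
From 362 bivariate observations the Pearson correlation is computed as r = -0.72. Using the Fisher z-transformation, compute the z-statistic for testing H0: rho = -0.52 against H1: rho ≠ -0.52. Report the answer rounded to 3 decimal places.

z_r = atanh(-0.72) = -0.907645,  z_0 = atanh(-0.52) = -0.576340
SE = 1/√(n−3) = 1/√359 = 0.052778
z = (z_r − z_0)/SE = (-0.907645 − (-0.576340)) / 0.052778 = -0.331305 / 0.052778 = -6.277

-6.277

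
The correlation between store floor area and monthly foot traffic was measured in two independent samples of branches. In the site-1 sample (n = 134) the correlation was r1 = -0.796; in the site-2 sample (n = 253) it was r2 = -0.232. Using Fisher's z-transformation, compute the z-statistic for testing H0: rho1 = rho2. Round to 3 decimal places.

-7.893

z1 = atanh(-0.796) = -1.087599,  z2 = atanh(-0.232) = -0.236302
SE = √(1/(n1−3) + 1/(n2−3)) = √(1/131 + 1/250) = √(0.0076336 + 0.0040000) = √0.0116336 = 0.107859
z = (z1 − z2)/SE = (-1.087599 − (-0.236302)) / 0.107859 = -0.851297 / 0.107859 = -7.893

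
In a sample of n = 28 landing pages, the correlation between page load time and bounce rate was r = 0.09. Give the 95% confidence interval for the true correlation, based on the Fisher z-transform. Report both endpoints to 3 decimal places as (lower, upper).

z_r = atanh(0.09) = 0.090244;  SE = 1/√(n−3) = 1/√25 = 0.200000
z-limits: 0.090244 ± 1.960·0.200000 = 0.090244 ± 0.392000 = [-0.301756, 0.482244]
ρ-limits: (tanh -0.301756, tanh 0.482244) = (-0.293, 0.448)

(-0.293, 0.448)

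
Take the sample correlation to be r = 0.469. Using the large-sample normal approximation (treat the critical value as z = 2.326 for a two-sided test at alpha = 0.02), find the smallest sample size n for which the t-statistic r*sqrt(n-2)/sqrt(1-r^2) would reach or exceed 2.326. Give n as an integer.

22

r√(n−2)/√(1−r²) ≥ 2.326  ⇔  n−2 ≥ (2.326)²·(1−r²)/r²
(1−r²)/r² = (1−0.219961)/0.219961 = 3.5463
n ≥ 2 + 5.410276·3.5463 = 2 + 19.1865 = 21.1865
⌈21.1865⌉ = 22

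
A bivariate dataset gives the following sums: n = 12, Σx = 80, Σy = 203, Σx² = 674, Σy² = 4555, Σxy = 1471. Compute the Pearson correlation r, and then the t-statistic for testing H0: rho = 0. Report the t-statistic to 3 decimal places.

0.981

S_xy = nΣxy − ΣxΣy = 12·1471 − 80·203 = 17652 − 16240 = 1412
S_xx = nΣx² − (Σx)² = 12·674 − 80² = 8088 − 6400 = 1688
S_yy = nΣy² − (Σy)² = 12·4555 − 203² = 54660 − 41209 = 13451
r = S_xy / √(S_xx·S_yy) = 1412 / √(1688·13451) = 1412 / √22705288 = 1412 / 4765.0066 = 0.2963
t = r·√(n−2)/√(1−r²) = 0.2963·√10 / √(1−0.087794) = 0.936983 / 0.955095 = 0.981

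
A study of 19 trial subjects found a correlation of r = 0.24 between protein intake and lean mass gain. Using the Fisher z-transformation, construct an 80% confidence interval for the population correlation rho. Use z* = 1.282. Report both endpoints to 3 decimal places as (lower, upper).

(-0.076, 0.512)

Fisher z: z_r = atanh(r) = ½·ln((1+0.24)/(1−0.24)) = 0.244774
SE(z) = 1/√(n−3) = 1/√16 = 0.250000
80% ⇒ z* = 1.282; margin = 1.282·0.250000 = 0.320500
CI on z-scale: (-0.075726, 0.565274)
Back-transform: tanh(-0.075726) = -0.075582, tanh(0.565274) = 0.511880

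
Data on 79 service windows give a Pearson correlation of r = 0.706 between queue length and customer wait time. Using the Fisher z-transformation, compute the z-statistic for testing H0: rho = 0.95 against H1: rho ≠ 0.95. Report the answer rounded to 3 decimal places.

-8.305

z_r = atanh(0.706) = 0.879163,  z_0 = atanh(0.95) = 1.831781
SE = 1/√(n−3) = 1/√76 = 0.114708
z = (z_r − z_0)/SE = (0.879163 − 1.831781) / 0.114708 = -0.952618 / 0.114708 = -8.305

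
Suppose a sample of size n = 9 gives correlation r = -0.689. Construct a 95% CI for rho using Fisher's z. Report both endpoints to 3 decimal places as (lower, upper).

Fisher z: z_r = atanh(r) = ½·ln((1+(-0.689))/(1−(-0.689))) = -0.846050
SE(z) = 1/√(n−3) = 1/√6 = 0.408248
95% ⇒ z* = 1.960; margin = 1.960·0.408248 = 0.800166
CI on z-scale: (-1.646216, -0.045884)
Back-transform: tanh(-1.646216) = -0.928337, tanh(-0.045884) = -0.045852

(-0.928, -0.046)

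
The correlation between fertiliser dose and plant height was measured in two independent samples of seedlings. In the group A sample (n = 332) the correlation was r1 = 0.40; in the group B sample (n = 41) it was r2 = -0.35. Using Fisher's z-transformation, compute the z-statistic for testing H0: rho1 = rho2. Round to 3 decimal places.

4.606

z1 = atanh(0.40) = 0.423649,  z2 = atanh(-0.35) = -0.365444
SE = √(1/(n1−3) + 1/(n2−3)) = √(1/329 + 1/38) = √(0.0030395 + 0.0263158) = √0.0293553 = 0.171334
z = (z1 − z2)/SE = (0.423649 − (-0.365444)) / 0.171334 = 0.789093 / 0.171334 = 4.606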